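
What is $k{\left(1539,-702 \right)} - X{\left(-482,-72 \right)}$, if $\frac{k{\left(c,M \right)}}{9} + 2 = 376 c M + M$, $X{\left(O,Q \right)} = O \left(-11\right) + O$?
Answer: $-3656010308$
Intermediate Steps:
$X{\left(O,Q \right)} = - 10 O$ ($X{\left(O,Q \right)} = - 11 O + O = - 10 O$)
$k{\left(c,M \right)} = -18 + 9 M + 3384 M c$ ($k{\left(c,M \right)} = -18 + 9 \left(376 c M + M\right) = -18 + 9 \left(376 M c + M\right) = -18 + 9 \left(M + 376 M c\right) = -18 + \left(9 M + 3384 M c\right) = -18 + 9 M + 3384 M c$)
$k{\left(1539,-702 \right)} - X{\left(-482,-72 \right)} = \left(-18 + 9 \left(-702\right) + 3384 \left(-702\right) 1539\right) - \left(-10\right) \left(-482\right) = \left(-18 - 6318 - 3655999152\right) - 4820 = -3656005488 - 4820 = -3656010308$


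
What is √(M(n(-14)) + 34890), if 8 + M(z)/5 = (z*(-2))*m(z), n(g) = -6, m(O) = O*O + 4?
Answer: 5*√1490 ≈ 193.00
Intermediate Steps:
m(O) = 4 + O² (m(O) = O² + 4 = 4 + O²)
M(z) = -40 - 10*z*(4 + z²) (M(z) = -40 + 5*((z*(-2))*(4 + z²)) = -40 + 5*((-2*z)*(4 + z²)) = -40 + 5*(-2*z*(4 + z²)) = -40 - 10*z*(4 + z²))
√(M(n(-14)) + 34890) = √((-40 - 10*(-6)*(4 + (-6)²)) + 34890) = √((-40 - 10*(-6)*(4 + 36)) + 34890) = √((-40 - 10*(-6)*40) + 34890) = √((-40 + 2400) + 34890) = √(2360 + 34890) = √37250 = 5*√1490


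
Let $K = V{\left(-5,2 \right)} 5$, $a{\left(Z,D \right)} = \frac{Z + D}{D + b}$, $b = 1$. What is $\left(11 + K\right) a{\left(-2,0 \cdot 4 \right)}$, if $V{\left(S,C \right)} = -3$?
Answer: $8$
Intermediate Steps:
$a{\left(Z,D \right)} = \frac{D + Z}{1 + D}$ ($a{\left(Z,D \right)} = \frac{Z + D}{D + 1} = \frac{D + Z}{1 + D}$)
$K = -15$ ($K = \left(-3\right) 5 = -15$)
$\left(11 + K\right) a{\left(-2,0 \cdot 4 \right)} = \left(11 - 15\right) \frac{0 \cdot 4 - 2}{1 + 0 \cdot 4} = - 4 \frac{0 - 2}{1 + 0} = - 4 \cdot 1^{-1} \left(-2\right) = - 4 \cdot 1 \left(-2\right) = \left(-4\right) \left(-2\right) = 8$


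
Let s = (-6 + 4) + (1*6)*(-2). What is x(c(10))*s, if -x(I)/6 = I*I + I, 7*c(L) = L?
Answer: 2040/7 ≈ 291.43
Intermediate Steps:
c(L) = L/7
x(I) = -6*I - 6*I² (x(I) = -6*(I*I + I) = -6*(I² + I) = -6*(I + I²) = -6*I - 6*I²)
s = -14 (s = -2 + 6*(-2) = -2 - 12 = -14)
x(c(10))*s = -6*(⅐)*10*(1 + (⅐)*10)*(-14) = -6*10/7*(1 + 10/7)*(-14) = -6*10/7*17/7*(-14) = -1020/49*(-14) = 2040/7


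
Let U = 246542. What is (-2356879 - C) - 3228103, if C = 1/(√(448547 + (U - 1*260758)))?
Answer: -5584982 - √48259/144777 ≈ -5.5850e+6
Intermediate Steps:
C = √48259/144777 (C = 1/(√(448547 + (246542 - 1*260758))) = 1/(√(448547 + (246542 - 260758))) = 1/(√(448547 - 14216)) = 1/(√434331) = 1/(3*√48259) = √48259/144777 ≈ 0.0015174)
(-2356879 - C) - 3228103 = (-2356879 - √48259/144777) - 3228103 = -5584982 - √48259/144777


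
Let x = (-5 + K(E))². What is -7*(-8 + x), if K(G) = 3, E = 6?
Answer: 28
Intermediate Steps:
x = 4 (x = (-5 + 3)² = (-2)² = 4)
-7*(-8 + x) = -7*(-8 + 4) = -7*(-4) = 28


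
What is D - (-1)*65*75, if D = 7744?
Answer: 12619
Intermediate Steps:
D - (-1)*65*75 = 7744 - (-1)*65*75 = 7744 - (-1)*4875 = 7744 - 1*(-4875) = 7744 + 4875 = 12619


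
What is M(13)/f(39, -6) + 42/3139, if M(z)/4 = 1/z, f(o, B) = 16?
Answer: 5323/163228 ≈ 0.032611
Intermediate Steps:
M(z) = 4/z
M(13)/f(39, -6) + 42/3139 = (4/13)/16 + 42/3139 = (4*(1/13))*(1/16) + 42*(1/3139) = (4/13)*(1/16) + 42/3139 = 1/52 + 42/3139 = 5323/163228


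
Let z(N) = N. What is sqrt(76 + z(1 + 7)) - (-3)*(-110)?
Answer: -330 + 2*sqrt(21) ≈ -320.83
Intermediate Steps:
sqrt(76 + z(1 + 7)) - (-3)*(-110) = sqrt(76 + (1 + 7)) - (-3)*(-110) = sqrt(76 + 8) - 1*330 = sqrt(84) - 330 = 2*sqrt(21) - 330 = -330 + 2*sqrt(21)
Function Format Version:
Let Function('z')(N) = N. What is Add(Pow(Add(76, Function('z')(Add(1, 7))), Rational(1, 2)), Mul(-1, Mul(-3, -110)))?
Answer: Add(-330, Mul(2, Pow(21, Rational(1, 2)))) ≈ -320.83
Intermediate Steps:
Add(Pow(Add(76, Function('z')(Add(1, 7))), Rational(1, 2)), Mul(-1, Mul(-3, -110))) = Add(Pow(Add(76, Add(1, 7)), Rational(1, 2)), Mul(-1, Mul(-3, -110))) = Add(Pow(Add(76, 8), Rational(1, 2)), Mul(-1, 330)) = Add(Pow(84, Rational(1, 2)), -330) = Add(Mul(2, Pow(21, Rational(1, 2))), -330) = Add(-330, Mul(2, Pow(21, Rational(1, 2))))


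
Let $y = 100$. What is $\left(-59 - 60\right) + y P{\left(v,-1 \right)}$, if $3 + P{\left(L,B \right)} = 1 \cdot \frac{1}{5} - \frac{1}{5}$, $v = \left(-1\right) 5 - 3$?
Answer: $-419$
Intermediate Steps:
$v = -8$ ($v = -5 - 3 = -8$)
$P{\left(L,B \right)} = -3$ ($P{\left(L,B \right)} = -3 + \left(1 \cdot \frac{1}{5} - \frac{1}{5}\right) = -3 + \left(\frac{1}{5} - \frac{1}{5}\right) = -3 + 0 = -3$)
$\left(-59 - 60\right) + y P{\left(v,-1 \right)} = \left(-59 - 60\right) + 100 \left(-3\right) = \left(-59 - 60\right) - 300 = -119 - 300 = -419$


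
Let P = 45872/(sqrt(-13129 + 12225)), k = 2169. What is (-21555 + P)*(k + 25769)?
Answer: -602203590 - 320392984*I*sqrt(226)/113 ≈ -6.022e+8 - 4.2624e+7*I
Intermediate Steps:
P = -11468*I*sqrt(226)/113 (P = 45872/(sqrt(-904)) = 45872/((2*I*sqrt(226))) = 45872*(-I*sqrt(226)/452) = -11468*I*sqrt(226)/113 ≈ -1525.7*I)
(-21555 + P)*(k + 25769) = (-21555 - 11468*I*sqrt(226)/113)*(2169 + 25769) = (-21555 - 11468*I*sqrt(226)/113)*27938 = -602203590 - 320392984*I*sqrt(226)/113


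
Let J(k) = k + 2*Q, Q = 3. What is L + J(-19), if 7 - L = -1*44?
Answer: 38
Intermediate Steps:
L = 51 (L = 7 - (-1)*44 = 7 - 1*(-44) = 7 + 44 = 51)
J(k) = 6 + k (J(k) = k + 2*3 = k + 6 = 6 + k)
L + J(-19) = 51 + (6 - 19) = 51 - 13 = 38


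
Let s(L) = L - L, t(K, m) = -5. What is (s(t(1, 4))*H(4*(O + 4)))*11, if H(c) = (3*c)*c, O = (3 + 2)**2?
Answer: 0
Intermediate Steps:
O = 25 (O = 5**2 = 25)
H(c) = 3*c**2
s(L) = 0
(s(t(1, 4))*H(4*(O + 4)))*11 = (0*(3*(4*(25 + 4))**2))*11 = (0*(3*(4*29)**2))*11 = (0*(3*116**2))*11 = (0*(3*13456))*11 = (0*40368)*11 = 0*11 = 0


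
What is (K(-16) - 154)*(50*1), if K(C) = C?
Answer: -8500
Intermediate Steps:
(K(-16) - 154)*(50*1) = (-16 - 154)*(50*1) = -170*50 = -8500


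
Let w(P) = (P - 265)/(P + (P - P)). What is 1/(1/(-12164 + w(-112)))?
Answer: -1361991/112 ≈ -12161.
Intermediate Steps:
w(P) = (-265 + P)/P (w(P) = (-265 + P)/(P + 0) = (-265 + P)/P)
1/(1/(-12164 + w(-112))) = 1/(1/(-12164 + (-265 - 112)/(-112))) = 1/(1/(-12164 - 1/112*(-377))) = 1/(1/(-12164 + 377/112)) = 1/(1/(-1361991/112)) = 1/(-112/1361991) = -1361991/112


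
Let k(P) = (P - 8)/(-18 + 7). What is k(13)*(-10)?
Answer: 50/11 ≈ 4.5455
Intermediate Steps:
k(P) = 8/11 - P/11 (k(P) = (-8 + P)/(-11) = (-8 + P)*(-1/11) = 8/11 - P/11)
k(13)*(-10) = (8/11 - 1/11*13)*(-10) = (8/11 - 13/11)*(-10) = -5/11*(-10) = 50/11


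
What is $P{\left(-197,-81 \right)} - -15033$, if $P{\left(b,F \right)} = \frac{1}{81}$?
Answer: $\frac{1217674}{81} \approx 15033.0$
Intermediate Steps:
$P{\left(b,F \right)} = \frac{1}{81}$
$P{\left(-197,-81 \right)} - -15033 = \frac{1}{81} - -15033 = \frac{1}{81} + 15033 = \frac{1217674}{81}$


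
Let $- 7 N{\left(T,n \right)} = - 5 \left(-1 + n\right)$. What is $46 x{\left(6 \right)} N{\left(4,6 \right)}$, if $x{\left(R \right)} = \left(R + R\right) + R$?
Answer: $\frac{20700}{7} \approx 2957.1$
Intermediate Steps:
$N{\left(T,n \right)} = - \frac{5}{7} + \frac{5 n}{7}$ ($N{\left(T,n \right)} = - \frac{\left(-5\right) \left(-1 + n\right)}{7} = - \frac{5 - 5 n}{7} = - \frac{5}{7} + \frac{5 n}{7}$)
$x{\left(R \right)} = 3 R$ ($x{\left(R \right)} = 2 R + R = 3 R$)
$46 x{\left(6 \right)} N{\left(4,6 \right)} = 46 \cdot 3 \cdot 6 \left(- \frac{5}{7} + \frac{5}{7} \cdot 6\right) = 46 \cdot 18 \left(- \frac{5}{7} + \frac{30}{7}\right) = 828 \cdot \frac{25}{7} = \frac{20700}{7}$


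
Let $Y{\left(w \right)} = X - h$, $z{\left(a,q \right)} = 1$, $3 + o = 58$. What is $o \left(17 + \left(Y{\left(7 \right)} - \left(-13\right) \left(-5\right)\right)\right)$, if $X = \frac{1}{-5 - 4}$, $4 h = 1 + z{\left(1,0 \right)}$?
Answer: $- \frac{48125}{18} \approx -2673.6$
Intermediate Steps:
$o = 55$ ($o = -3 + 58 = 55$)
$h = \frac{1}{2}$ ($h = \frac{1 + 1}{4} = \frac{1}{4} \cdot 2 = \frac{1}{2} \approx 0.5$)
$X = - \frac{1}{9}$ ($X = \frac{1}{-9} = - \frac{1}{9} \approx -0.11111$)
$Y{\left(w \right)} = - \frac{11}{18}$ ($Y{\left(w \right)} = - \frac{1}{9} - \frac{1}{2} = - \frac{11}{18}$)
$o \left(17 + \left(Y{\left(7 \right)} - \left(-13\right) \left(-5\right)\right)\right) = 55 \left(17 - \left(\frac{11}{18} - -65\right)\right) = 55 \left(17 - \frac{1181}{18}\right) = 55 \left(- \frac{875}{18}\right) = - \frac{48125}{18}$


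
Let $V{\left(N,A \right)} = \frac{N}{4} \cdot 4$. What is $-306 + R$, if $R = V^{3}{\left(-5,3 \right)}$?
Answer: $-431$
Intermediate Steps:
$V{\left(N,A \right)} = N$ ($V{\left(N,A \right)} = \frac{N}{4} \cdot 4 = N$)
$R = -125$ ($R = \left(-5\right)^{3} = -125$)
$-306 + R = -306 - 125 = -431$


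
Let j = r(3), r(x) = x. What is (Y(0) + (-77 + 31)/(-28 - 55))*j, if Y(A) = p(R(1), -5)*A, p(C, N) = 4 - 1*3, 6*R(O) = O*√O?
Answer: 138/83 ≈ 1.6627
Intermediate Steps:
R(O) = O^(3/2)/6 (R(O) = (O*√O)/6 = O^(3/2)/6)
p(C, N) = 1 (p(C, N) = 4 - 3 = 1)
j = 3
Y(A) = A (Y(A) = 1*A = A)
(Y(0) + (-77 + 31)/(-28 - 55))*j = (0 + (-77 + 31)/(-28 - 55))*3 = (0 - 46/(-83))*3 = (0 - 46*(-1/83))*3 = (0 + 46/83)*3 = (46/83)*3 = 138/83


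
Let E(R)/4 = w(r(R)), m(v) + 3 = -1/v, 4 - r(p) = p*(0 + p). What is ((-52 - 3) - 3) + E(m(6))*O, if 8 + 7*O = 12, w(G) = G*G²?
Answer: -1628887/2916 ≈ -558.60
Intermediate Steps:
r(p) = 4 - p² (r(p) = 4 - p*(0 + p) = 4 - p*p = 4 - p²)
m(v) = -3 - 1/v
w(G) = G³
O = 4/7 (O = -8/7 + (⅐)*12 = -8/7 + 12/7 = 4/7 ≈ 0.57143)
E(R) = 4*(4 - R²)³
((-52 - 3) - 3) + E(m(6))*O = ((-52 - 3) - 3) - 4*(-4 + (-3 - 1/6)²)³*(4/7) = (-55 - 3) - 4*(-4 + (-3 - 1*⅙)²)³*(4/7) = -58 - 4*(-4 + (-3 - ⅙)²)³*(4/7) = -58 - 4*(-4 + (-19/6)²)³*(4/7) = -58 - 4*(-4 + 361/36)³*(4/7) = -58 - 4*(217/36)³*(4/7) = -58 - 4*10218313/46656*(4/7) = -58 - 10218313/11664*4/7 = -58 - 1459759/2916 = -1628887/2916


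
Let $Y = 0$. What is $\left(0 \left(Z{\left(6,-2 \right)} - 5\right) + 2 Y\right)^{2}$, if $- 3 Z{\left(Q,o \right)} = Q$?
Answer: $0$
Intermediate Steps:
$Z{\left(Q,o \right)} = - \frac{Q}{3}$
$\left(0 \left(Z{\left(6,-2 \right)} - 5\right) + 2 Y\right)^{2} = \left(0 \left(\left(- \frac{1}{3}\right) 6 - 5\right) + 2 \cdot 0\right)^{2} = \left(0 \left(-2 - 5\right) + 0\right)^{2} = \left(0 \left(-7\right) + 0\right)^{2} = \left(0 + 0\right)^{2} = 0^{2} = 0$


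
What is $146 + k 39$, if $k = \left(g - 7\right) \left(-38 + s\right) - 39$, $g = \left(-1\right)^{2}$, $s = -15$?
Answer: $11027$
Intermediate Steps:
$g = 1$
$k = 279$ ($k = \left(1 - 7\right) \left(-38 - 15\right) - 39 = \left(-6\right) \left(-53\right) - 39 = 318 - 39 = 279$)
$146 + k 39 = 146 + 279 \cdot 39 = 146 + 10881 = 11027$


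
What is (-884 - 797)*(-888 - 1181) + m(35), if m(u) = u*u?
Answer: 3479214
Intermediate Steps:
m(u) = u**2
(-884 - 797)*(-888 - 1181) + m(35) = (-884 - 797)*(-888 - 1181) + 35**2 = -1681*(-2069) + 1225 = 3477989 + 1225 = 3479214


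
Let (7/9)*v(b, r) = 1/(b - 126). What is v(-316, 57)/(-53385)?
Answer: 3/55057730 ≈ 5.4488e-8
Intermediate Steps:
v(b, r) = 9/(7*(-126 + b)) (v(b, r) = 9/(7*(b - 126)) = 9/(7*(-126 + b)))
v(-316, 57)/(-53385) = (9/(7*(-126 - 316)))/(-53385) = ((9/7)/(-442))*(-1/53385) = ((9/7)*(-1/442))*(-1/53385) = -9/3094*(-1/53385) = 3/55057730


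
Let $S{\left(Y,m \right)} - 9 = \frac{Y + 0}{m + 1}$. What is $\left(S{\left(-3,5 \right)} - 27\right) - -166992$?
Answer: $\frac{333947}{2} \approx 1.6697 \cdot 10^{5}$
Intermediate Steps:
$S{\left(Y,m \right)} = 9 + \frac{Y}{1 + m}$ ($S{\left(Y,m \right)} = 9 + \frac{Y + 0}{m + 1} = 9 + \frac{Y}{1 + m}$)
$\left(S{\left(-3,5 \right)} - 27\right) - -166992 = \left(\frac{9 - 3 + 9 \cdot 5}{1 + 5} - 27\right) - -166992 = \left(\frac{9 - 3 + 45}{6} - 27\right) + 166992 = \left(\frac{1}{6} \cdot 51 - 27\right) + 166992 = \left(\frac{17}{2} - 27\right) + 166992 = - \frac{37}{2} + 166992 = \frac{333947}{2}$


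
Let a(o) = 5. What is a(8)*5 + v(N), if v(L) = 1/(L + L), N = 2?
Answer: 101/4 ≈ 25.250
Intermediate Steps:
v(L) = 1/(2*L)
a(8)*5 + v(N) = 5*5 + (½)/2 = 25 + (½)*(½) = 25 + ¼ = 101/4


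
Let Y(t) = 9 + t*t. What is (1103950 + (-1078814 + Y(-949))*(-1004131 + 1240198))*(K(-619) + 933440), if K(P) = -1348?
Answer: -39210295259310056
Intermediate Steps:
Y(t) = 9 + t²
(1103950 + (-1078814 + Y(-949))*(-1004131 + 1240198))*(K(-619) + 933440) = (1103950 + (-1078814 + (9 + (-949)²))*(-1004131 + 1240198))*(-1348 + 933440) = (1103950 + (-1078814 + (9 + 900601))*236067)*932092 = (1103950 + (-1078814 + 900610)*236067)*932092 = (1103950 - 178204*236067)*932092 = (1103950 - 42068083668)*932092 = -42066979718*932092 = -39210295259310056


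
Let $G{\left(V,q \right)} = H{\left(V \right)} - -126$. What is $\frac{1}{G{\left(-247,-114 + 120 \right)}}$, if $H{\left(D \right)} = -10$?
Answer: $\frac{1}{116} \approx 0.0086207$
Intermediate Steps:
$G{\left(V,q \right)} = 116$ ($G{\left(V,q \right)} = -10 - -126 = -10 + 126 = 116$)
$\frac{1}{G{\left(-247,-114 + 120 \right)}} = \frac{1}{116}$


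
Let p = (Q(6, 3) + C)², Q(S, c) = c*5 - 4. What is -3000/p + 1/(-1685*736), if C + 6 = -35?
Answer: -12401603/3720480 ≈ -3.3333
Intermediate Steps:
Q(S, c) = -4 + 5*c (Q(S, c) = 5*c - 4 = -4 + 5*c)
C = -41 (C = -6 - 35 = -41)
p = 900 (p = ((-4 + 5*3) - 41)² = ((-4 + 15) - 41)² = (11 - 41)² = (-30)² = 900)
-3000/p + 1/(-1685*736) = -3000/900 + 1/(-1685*736) = -3000*1/900 - 1/1685*1/736 = -10/3 - 1/1240160 = -12401603/3720480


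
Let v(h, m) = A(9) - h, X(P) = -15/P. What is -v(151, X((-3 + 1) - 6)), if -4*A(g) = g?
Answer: 613/4 ≈ 153.25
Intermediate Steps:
A(g) = -g/4
v(h, m) = -9/4 - h (v(h, m) = -¼*9 - h = -9/4 - h)
-v(151, X((-3 + 1) - 6)) = -(-9/4 - 1*151) = -(-9/4 - 151) = -1*(-613/4) = 613/4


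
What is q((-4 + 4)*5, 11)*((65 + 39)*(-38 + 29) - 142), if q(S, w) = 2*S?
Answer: 0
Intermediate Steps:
q((-4 + 4)*5, 11)*((65 + 39)*(-38 + 29) - 142) = (2*((-4 + 4)*5))*((65 + 39)*(-38 + 29) - 142) = (2*(0*5))*(104*(-9) - 142) = (2*0)*(-936 - 142) = 0*(-1078) = 0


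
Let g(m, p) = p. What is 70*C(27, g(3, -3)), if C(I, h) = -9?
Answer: -630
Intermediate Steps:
70*C(27, g(3, -3)) = 70*(-9) = -630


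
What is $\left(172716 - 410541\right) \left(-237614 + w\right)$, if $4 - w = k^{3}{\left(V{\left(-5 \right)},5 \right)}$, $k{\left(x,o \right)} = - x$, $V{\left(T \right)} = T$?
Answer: $56539326375$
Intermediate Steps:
$w = -121$ ($w = 4 - \left(\left(-1\right) \left(-5\right)\right)^{3} = 4 - 5^{3} = 4 - 125 = -121$)
$\left(172716 - 410541\right) \left(-237614 + w\right) = \left(172716 - 410541\right) \left(-237614 - 121\right) = \left(-237825\right) \left(-237735\right) = 56539326375$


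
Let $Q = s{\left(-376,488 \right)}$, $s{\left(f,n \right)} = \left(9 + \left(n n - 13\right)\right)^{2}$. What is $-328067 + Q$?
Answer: $56710331533$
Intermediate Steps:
$s{\left(f,n \right)} = \left(-4 + n^{2}\right)^{2}$ ($s{\left(f,n \right)} = \left(9 + \left(n^{2} - 13\right)\right)^{2} = \left(9 + \left(-13 + n^{2}\right)\right)^{2} = \left(-4 + n^{2}\right)^{2}$)
$Q = 56710659600$ ($Q = \left(-4 + 488^{2}\right)^{2} = \left(-4 + 238144\right)^{2} = 238140^{2} = 56710659600$)
$-328067 + Q = -328067 + 56710659600 = 56710331533$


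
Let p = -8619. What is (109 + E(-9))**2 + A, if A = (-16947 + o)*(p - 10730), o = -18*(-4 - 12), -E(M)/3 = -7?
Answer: 322351891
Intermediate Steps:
E(M) = 21 (E(M) = -3*(-7) = 21)
o = 288 (o = -18*(-16) = 288)
A = 322334991 (A = (-16947 + 288)*(-8619 - 10730) = -16659*(-19349) = 322334991)
(109 + E(-9))**2 + A = (109 + 21)**2 + 322334991 = 130**2 + 322334991 = 16900 + 322334991 = 322351891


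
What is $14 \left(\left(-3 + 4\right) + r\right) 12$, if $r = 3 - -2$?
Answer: $1008$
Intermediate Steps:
$r = 5$ ($r = 3 + 2 = 5$)
$14 \left(\left(-3 + 4\right) + r\right) 12 = 14 \left(\left(-3 + 4\right) + 5\right) 12 = 14 \left(1 + 5\right) 12 = 14 \cdot 6 \cdot 12 = 84 \cdot 12 = 1008$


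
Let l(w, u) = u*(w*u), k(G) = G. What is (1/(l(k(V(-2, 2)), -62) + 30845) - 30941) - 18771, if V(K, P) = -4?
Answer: -768994927/15469 ≈ -49712.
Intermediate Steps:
l(w, u) = w*u**2 (l(w, u) = u*(u*w) = w*u**2)
(1/(l(k(V(-2, 2)), -62) + 30845) - 30941) - 18771 = (1/(-4*(-62)**2 + 30845) - 30941) - 18771 = (1/(-4*3844 + 30845) - 30941) - 18771 = (1/(-15376 + 30845) - 30941) - 18771 = (1/15469 - 30941) - 18771 = -478626328/15469 - 18771 = -768994927/15469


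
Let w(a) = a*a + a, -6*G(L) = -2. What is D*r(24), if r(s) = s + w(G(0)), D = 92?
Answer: 20240/9 ≈ 2248.9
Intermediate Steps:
G(L) = 1/3 (G(L) = -1/6*(-2) = 1/3)
w(a) = a + a**2 (w(a) = a**2 + a = a + a**2)
r(s) = 4/9 + s (r(s) = s + (1 + 1/3)/3 = s + (1/3)*(4/3) = s + 4/9 = 4/9 + s)
D*r(24) = 92*(4/9 + 24) = 92*(220/9) = 20240/9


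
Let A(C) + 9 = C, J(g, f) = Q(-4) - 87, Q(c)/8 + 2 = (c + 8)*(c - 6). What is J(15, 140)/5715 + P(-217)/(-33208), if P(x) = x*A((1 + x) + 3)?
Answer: -2296519/1506220 ≈ -1.5247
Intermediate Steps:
Q(c) = -16 + 8*(-6 + c)*(8 + c) (Q(c) = -16 + 8*((c + 8)*(c - 6)) = -16 + 8*((8 + c)*(-6 + c)) = -16 + 8*((-6 + c)*(8 + c)) = -16 + 8*(-6 + c)*(8 + c))
J(g, f) = -423 (J(g, f) = (-400 + 8*(-4)**2 + 16*(-4)) - 87 = (-400 + 8*16 - 64) - 87 = (-400 + 128 - 64) - 87 = -336 - 87 = -423)
A(C) = -9 + C
P(x) = x*(-5 + x) (P(x) = x*(-9 + ((1 + x) + 3)) = x*(-9 + (4 + x)) = x*(-5 + x))
J(15, 140)/5715 + P(-217)/(-33208) = -423/5715 - 217*(-5 - 217)/(-33208) = -423*1/5715 - 217*(-222)*(-1/33208) = -47/635 + 48174*(-1/33208) = -47/635 - 3441/2372 = -2296519/1506220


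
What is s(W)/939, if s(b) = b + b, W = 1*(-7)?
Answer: -14/939 ≈ -0.014909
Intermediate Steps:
W = -7
s(b) = 2*b
s(W)/939 = (2*(-7))/939 = -14*1/939 = -14/939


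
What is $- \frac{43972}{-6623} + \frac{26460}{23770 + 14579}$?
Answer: $\frac{206836312}{28220603} \approx 7.3293$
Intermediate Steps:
$- \frac{43972}{-6623} + \frac{26460}{23770 + 14579} = \left(-43972\right) \left(- \frac{1}{6623}\right) + \frac{26460}{38349} = \frac{43972}{6623} + 26460 \cdot \frac{1}{38349} = \frac{43972}{6623} + \frac{2940}{4261} = \frac{206836312}{28220603}$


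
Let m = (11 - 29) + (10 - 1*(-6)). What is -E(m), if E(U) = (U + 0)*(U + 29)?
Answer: 54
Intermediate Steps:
m = -2 (m = -18 + (10 + 6) = -18 + 16 = -2)
E(U) = U*(29 + U)
-E(m) = -(-2)*(29 - 2) = -(-2)*27 = -1*(-54) = 54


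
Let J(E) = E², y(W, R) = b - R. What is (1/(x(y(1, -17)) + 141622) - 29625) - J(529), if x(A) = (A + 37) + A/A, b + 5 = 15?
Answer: -43847309141/141687 ≈ -3.0947e+5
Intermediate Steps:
b = 10 (b = -5 + 15 = 10)
y(W, R) = 10 - R
x(A) = 38 + A (x(A) = (37 + A) + 1 = 38 + A)
(1/(x(y(1, -17)) + 141622) - 29625) - J(529) = (1/((38 + (10 - 1*(-17))) + 141622) - 29625) - 1*529² = (1/((38 + (10 + 17)) + 141622) - 29625) - 1*279841 = (1/((38 + 27) + 141622) - 29625) - 279841 = (1/(65 + 141622) - 29625) - 279841 = (1/141687 - 29625) - 279841 = -4197477374/141687 - 279841 = -43847309141/141687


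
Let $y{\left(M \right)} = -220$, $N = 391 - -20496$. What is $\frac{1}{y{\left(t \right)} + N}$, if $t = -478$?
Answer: $\frac{1}{20667} \approx 4.8386 \cdot 10^{-5}$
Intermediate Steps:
$N = 20887$ ($N = 391 + 20496 = 20887$)
$\frac{1}{y{\left(t \right)} + N} = \frac{1}{-220 + 20887} = \frac{1}{20667}$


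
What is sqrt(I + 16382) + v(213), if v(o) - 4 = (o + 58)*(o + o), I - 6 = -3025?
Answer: 115450 + sqrt(13363) ≈ 1.1557e+5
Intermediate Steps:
I = -3019 (I = 6 - 3025 = -3019)
v(o) = 4 + 2*o*(58 + o) (v(o) = 4 + (o + 58)*(o + o) = 4 + (58 + o)*(2*o) = 4 + 2*o*(58 + o))
sqrt(I + 16382) + v(213) = sqrt(-3019 + 16382) + (4 + 2*213**2 + 116*213) = sqrt(13363) + (4 + 2*45369 + 24708) = sqrt(13363) + (4 + 90738 + 24708) = sqrt(13363) + 115450 = 115450 + sqrt(13363)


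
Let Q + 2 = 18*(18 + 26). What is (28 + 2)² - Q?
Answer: 110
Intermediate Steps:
Q = 790 (Q = -2 + 18*(18 + 26) = -2 + 18*44 = -2 + 792 = 790)
(28 + 2)² - Q = (28 + 2)² - 1*790 = 30² - 790 = 900 - 790 = 110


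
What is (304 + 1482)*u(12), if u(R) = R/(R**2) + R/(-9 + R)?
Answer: 43757/6 ≈ 7292.8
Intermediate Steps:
u(R) = 1/R + R/(-9 + R) (u(R) = R/R**2 + R/(-9 + R) = 1/R + R/(-9 + R))
(304 + 1482)*u(12) = (304 + 1482)*((-9 + 12 + 12**2)/(12*(-9 + 12))) = 1786*((1/12)*(-9 + 12 + 144)/3) = 1786*((1/12)*(1/3)*147) = 1786*(49/12) = 43757/6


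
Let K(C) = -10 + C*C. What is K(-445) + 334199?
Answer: 532214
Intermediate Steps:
K(C) = -10 + C**2
K(-445) + 334199 = (-10 + (-445)**2) + 334199 = (-10 + 198025) + 334199 = 198015 + 334199 = 532214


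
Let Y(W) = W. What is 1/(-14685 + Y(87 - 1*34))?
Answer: -1/14632 ≈ -6.8343e-5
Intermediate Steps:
1/(-14685 + Y(87 - 1*34)) = 1/(-14685 + (87 - 1*34)) = 1/(-14685 + (87 - 34)) = 1/(-14685 + 53) = 1/(-14632) = -1/14632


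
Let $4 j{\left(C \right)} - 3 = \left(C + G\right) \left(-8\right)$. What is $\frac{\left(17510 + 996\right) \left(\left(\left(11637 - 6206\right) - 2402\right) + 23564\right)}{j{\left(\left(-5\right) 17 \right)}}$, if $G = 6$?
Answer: $\frac{1968520232}{635} \approx 3.1 \cdot 10^{6}$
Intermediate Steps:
$j{\left(C \right)} = - \frac{45}{4} - 2 C$ ($j{\left(C \right)} = \frac{3}{4} + \frac{\left(C + 6\right) \left(-8\right)}{4} = \frac{3}{4} + \frac{\left(6 + C\right) \left(-8\right)}{4} = \frac{3}{4} + \frac{-48 - 8 C}{4} = \frac{3}{4} - \left(12 + 2 C\right) = - \frac{45}{4} - 2 C$)
$\frac{\left(17510 + 996\right) \left(\left(\left(11637 - 6206\right) - 2402\right) + 23564\right)}{j{\left(\left(-5\right) 17 \right)}} = \frac{\left(17510 + 996\right) \left(\left(\left(11637 - 6206\right) - 2402\right) + 23564\right)}{- \frac{45}{4} - 2 \left(\left(-5\right) 17\right)} = \frac{18506 \left(\left(5431 - 2402\right) + 23564\right)}{- \frac{45}{4} - -170} = \frac{18506 \left(3029 + 23564\right)}{- \frac{45}{4} + 170} = \frac{18506 \cdot 26593}{\frac{635}{4}} = 492130058 \cdot \frac{4}{635} = \frac{1968520232}{635}$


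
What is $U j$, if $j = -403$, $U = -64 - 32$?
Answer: $38688$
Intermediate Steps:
$U = -96$
$U j = \left(-96\right) \left(-403\right) = 38688$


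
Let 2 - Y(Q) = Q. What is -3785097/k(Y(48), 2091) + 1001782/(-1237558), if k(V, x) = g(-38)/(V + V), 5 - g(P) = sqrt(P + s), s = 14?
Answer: 153911957467903/4331453 + 696457848*I*sqrt(6)/49 ≈ 3.5534e+7 + 3.4816e+7*I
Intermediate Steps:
Y(Q) = 2 - Q
g(P) = 5 - sqrt(14 + P) (g(P) = 5 - sqrt(P + 14) = 5 - sqrt(14 + P))
k(V, x) = (5 - 2*I*sqrt(6))/(2*V) (k(V, x) = (5 - sqrt(14 - 38))/(V + V) = (5 - sqrt(-24))/((2*V)) = (5 - 2*I*sqrt(6))*(1/(2*V)) = (5 - 2*I*sqrt(6))/(2*V))
-3785097/k(Y(48), 2091) + 1001782/(-1237558) = -3785097*(2 - 1*48)/(5/2 - I*sqrt(6)) + 1001782/(-1237558) = -3785097*(2 - 48)/(5/2 - I*sqrt(6)) + 1001782*(-1/1237558) = -3785097*(-46/(5/2 - I*sqrt(6))) - 500891/618779 = -3785097/(-5/92 + I*sqrt(6)/46) - 500891/618779 = -500891/618779 - 3785097/(-5/92 + I*sqrt(6)/46)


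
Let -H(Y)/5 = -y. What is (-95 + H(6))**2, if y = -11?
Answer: 22500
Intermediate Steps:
H(Y) = -55 (H(Y) = -(-5)*(-11) = -5*11 = -55)
(-95 + H(6))**2 = (-95 - 55)**2 = (-150)**2 = 22500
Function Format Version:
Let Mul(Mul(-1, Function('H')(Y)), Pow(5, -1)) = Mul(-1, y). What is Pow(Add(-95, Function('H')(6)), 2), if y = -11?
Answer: 22500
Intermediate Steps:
Function('H')(Y) = -55 (Function('H')(Y) = Mul(-5, Mul(-1, -11)) = Mul(-5, 11) = -55)
Pow(Add(-95, Function('H')(6)), 2) = Pow(Add(-95, -55), 2) = Pow(-150, 2) = 22500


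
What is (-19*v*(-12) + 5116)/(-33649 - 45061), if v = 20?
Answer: -4838/39355 ≈ -0.12293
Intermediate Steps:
(-19*v*(-12) + 5116)/(-33649 - 45061) = (-19*20*(-12) + 5116)/(-33649 - 45061) = (-380*(-12) + 5116)/(-78710) = (4560 + 5116)*(-1/78710) = 9676*(-1/78710) = -4838/39355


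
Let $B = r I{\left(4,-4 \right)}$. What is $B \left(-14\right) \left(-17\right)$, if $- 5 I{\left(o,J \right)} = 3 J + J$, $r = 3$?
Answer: $\frac{11424}{5} \approx 2284.8$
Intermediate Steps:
$I{\left(o,J \right)} = - \frac{4 J}{5}$ ($I{\left(o,J \right)} = - \frac{3 J + J}{5} = - \frac{4 J}{5}$)
$B = \frac{48}{5}$ ($B = 3 \left(\left(- \frac{4}{5}\right) \left(-4\right)\right) = 3 \cdot \frac{16}{5} = \frac{48}{5} \approx 9.6$)
$B \left(-14\right) \left(-17\right) = \frac{48}{5} \left(-14\right) \left(-17\right) = \left(- \frac{672}{5}\right) \left(-17\right) = \frac{11424}{5}$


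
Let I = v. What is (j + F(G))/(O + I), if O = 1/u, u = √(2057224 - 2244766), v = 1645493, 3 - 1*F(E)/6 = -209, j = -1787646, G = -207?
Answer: -551273316139945044/507797573629635559 - 5359122*I*√20838/507797573629635559 ≈ -1.0856 - 1.5235e-9*I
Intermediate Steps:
F(E) = 1272 (F(E) = 18 - 6*(-209) = 18 + 1254 = 1272)
u = 3*I*√20838 (u = √(-187542) = 3*I*√20838 ≈ 433.06*I)
I = 1645493
O = -I*√20838/62514 (O = 1/(3*I*√20838) = -I*√20838/62514 ≈ -0.0023091*I)
(j + F(G))/(O + I) = (-1787646 + 1272)/(-I*√20838/62514 + 1645493) = -1786374/(1645493 - I*√20838/62514)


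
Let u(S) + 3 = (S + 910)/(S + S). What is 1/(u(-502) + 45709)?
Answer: 251/11472104 ≈ 2.1879e-5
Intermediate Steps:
u(S) = -3 + (910 + S)/(2*S) (u(S) = -3 + (S + 910)/(S + S) = -3 + (910 + S)/((2*S)) = -3 + (910 + S)*(1/(2*S)) = -3 + (910 + S)/(2*S))
1/(u(-502) + 45709) = 1/((-5/2 + 455/(-502)) + 45709) = 1/((-5/2 + 455*(-1/502)) + 45709) = 1/((-5/2 - 455/502) + 45709) = 1/(-855/251 + 45709) = 1/(11472104/251) = 251/11472104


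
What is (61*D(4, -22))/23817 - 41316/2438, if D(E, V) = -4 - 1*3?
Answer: -492532099/29032923 ≈ -16.965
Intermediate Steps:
D(E, V) = -7 (D(E, V) = -4 - 3 = -7)
(61*D(4, -22))/23817 - 41316/2438 = (61*(-7))/23817 - 41316/2438 = -427*1/23817 - 41316*1/2438 = -427/23817 - 20658/1219 = -492532099/29032923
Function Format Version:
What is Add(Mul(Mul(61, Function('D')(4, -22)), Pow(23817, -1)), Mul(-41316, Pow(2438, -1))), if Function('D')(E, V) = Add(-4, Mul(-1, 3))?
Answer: Rational(-492532099, 29032923) ≈ -16.965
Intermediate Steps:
Function('D')(E, V) = -7 (Function('D')(E, V) = Add(-4, -3) = -7)
Add(Mul(Mul(61, Function('D')(4, -22)), Pow(23817, -1)), Mul(-41316, Pow(2438, -1))) = Add(Mul(Mul(61, -7), Pow(23817, -1)), Mul(-41316, Pow(2438, -1))) = Add(Mul(-427, Rational(1, 23817)), Mul(-41316, Rational(1, 2438))) = Add(Rational(-427, 23817), Rational(-20658, 1219)) = Rational(-492532099, 29032923)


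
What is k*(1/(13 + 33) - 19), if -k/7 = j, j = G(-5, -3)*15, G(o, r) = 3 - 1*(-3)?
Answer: 274995/23 ≈ 11956.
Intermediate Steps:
G(o, r) = 6 (G(o, r) = 3 + 3 = 6)
j = 90 (j = 6*15 = 90)
k = -630 (k = -7*90 = -630)
k*(1/(13 + 33) - 19) = -630*(1/(13 + 33) - 19) = -630*(1/46 - 19) = -630*(-873/46) = 274995/23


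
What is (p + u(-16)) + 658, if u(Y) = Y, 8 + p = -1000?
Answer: -366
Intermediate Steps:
p = -1008 (p = -8 - 1000 = -1008)
(p + u(-16)) + 658 = (-1008 - 16) + 658 = -1024 + 658 = -366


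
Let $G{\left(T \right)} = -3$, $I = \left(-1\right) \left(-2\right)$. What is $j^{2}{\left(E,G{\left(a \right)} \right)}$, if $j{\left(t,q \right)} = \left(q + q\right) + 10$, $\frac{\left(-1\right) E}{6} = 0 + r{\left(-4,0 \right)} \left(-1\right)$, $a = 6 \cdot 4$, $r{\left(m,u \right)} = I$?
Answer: $16$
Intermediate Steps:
$I = 2$
$r{\left(m,u \right)} = 2$
$a = 24$
$E = 12$ ($E = - 6 \left(0 + 2 \left(-1\right)\right) = - 6 \left(0 - 2\right) = \left(-6\right) \left(-2\right) = 12$)
$j{\left(t,q \right)} = 10 + 2 q$ ($j{\left(t,q \right)} = 2 q + 10 = 10 + 2 q$)
$j^{2}{\left(E,G{\left(a \right)} \right)} = \left(10 + 2 \left(-3\right)\right)^{2} = \left(10 - 6\right)^{2} = 4^{2} = 16$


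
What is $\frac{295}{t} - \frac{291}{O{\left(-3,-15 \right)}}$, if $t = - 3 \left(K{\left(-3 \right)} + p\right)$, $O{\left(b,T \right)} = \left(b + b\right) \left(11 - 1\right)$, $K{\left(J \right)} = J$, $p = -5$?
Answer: $\frac{2057}{120} \approx 17.142$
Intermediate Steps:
$O{\left(b,T \right)} = 20 b$ ($O{\left(b,T \right)} = 2 b 10 = 20 b$)
$t = 24$ ($t = - 3 \left(-3 - 5\right) = \left(-3\right) \left(-8\right) = 24$)
$\frac{295}{t} - \frac{291}{O{\left(-3,-15 \right)}} = \frac{295}{24} - \frac{291}{20 \left(-3\right)} = 295 \cdot \frac{1}{24} - \frac{291}{-60} = \frac{295}{24} - - \frac{97}{20} = \frac{295}{24} + \frac{97}{20} = \frac{2057}{120}$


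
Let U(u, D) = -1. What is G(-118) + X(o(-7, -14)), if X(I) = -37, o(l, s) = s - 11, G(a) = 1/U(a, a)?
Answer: -38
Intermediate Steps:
G(a) = -1 (G(a) = 1/(-1) = -1)
o(l, s) = -11 + s
G(-118) + X(o(-7, -14)) = -1 - 37 = -38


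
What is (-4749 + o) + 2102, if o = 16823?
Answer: 14176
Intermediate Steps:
(-4749 + o) + 2102 = (-4749 + 16823) + 2102 = 12074 + 2102 = 14176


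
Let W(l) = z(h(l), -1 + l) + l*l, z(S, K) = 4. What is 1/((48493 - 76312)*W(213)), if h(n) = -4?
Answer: -1/1262231487 ≈ -7.9225e-10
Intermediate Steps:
W(l) = 4 + l² (W(l) = 4 + l*l = 4 + l²)
1/((48493 - 76312)*W(213)) = 1/((48493 - 76312)*(4 + 213²)) = 1/((-27819)*(4 + 45369)) = -1/27819/45373 = -1/27819*1/45373 = -1/1262231487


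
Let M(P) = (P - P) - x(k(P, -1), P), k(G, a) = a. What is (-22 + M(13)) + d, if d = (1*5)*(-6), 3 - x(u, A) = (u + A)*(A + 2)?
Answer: 125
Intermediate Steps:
x(u, A) = 3 - (2 + A)*(A + u) (x(u, A) = 3 - (u + A)*(A + 2) = 3 - (A + u)*(2 + A) = 3 - (2 + A)*(A + u))
M(P) = -5 + P + P**2 (M(P) = (P - P) - (3 - P**2 - 2*P - 2*(-1) - 1*P*(-1)) = 0 - (3 - P**2 - 2*P + 2 + P) = 0 - (5 - P - P**2) = 0 + (-5 + P + P**2) = -5 + P + P**2)
d = -30 (d = 5*(-6) = -30)
(-22 + M(13)) + d = (-22 + (-5 + 13 + 13**2)) - 30 = (-22 + (-5 + 13 + 169)) - 30 = (-22 + 177) - 30 = 155 - 30 = 125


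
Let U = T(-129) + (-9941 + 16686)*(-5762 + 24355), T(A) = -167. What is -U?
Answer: -125409618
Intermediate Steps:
U = 125409618 (U = -167 + (-9941 + 16686)*(-5762 + 24355) = -167 + 6745*18593 = -167 + 125409785 = 125409618)
-U = -1*125409618 = -125409618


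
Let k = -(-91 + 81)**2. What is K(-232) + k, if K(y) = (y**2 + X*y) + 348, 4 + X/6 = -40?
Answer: 115320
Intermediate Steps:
X = -264 (X = -24 + 6*(-40) = -24 - 240 = -264)
k = -100 (k = -1*(-10)**2 = -1*100 = -100)
K(y) = 348 + y**2 - 264*y (K(y) = (y**2 - 264*y) + 348 = 348 + y**2 - 264*y)
K(-232) + k = (348 + (-232)**2 - 264*(-232)) - 100 = (348 + 53824 + 61248) - 100 = 115420 - 100 = 115320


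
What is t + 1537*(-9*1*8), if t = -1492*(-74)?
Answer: -256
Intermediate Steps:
t = 110408
t + 1537*(-9*1*8) = 110408 + 1537*(-9*1*8) = 110408 + 1537*(-9*8) = 110408 + 1537*(-72) = 110408 - 110664 = -256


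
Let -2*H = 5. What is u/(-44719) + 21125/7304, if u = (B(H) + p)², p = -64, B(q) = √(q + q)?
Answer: 914808211/326627576 + 128*I*√5/44719 ≈ 2.8008 + 0.0064003*I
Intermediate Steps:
H = -5/2 (H = -½*5 = -5/2 ≈ -2.5000)
B(q) = √2*√q (B(q) = √(2*q) = √2*√q)
u = (-64 + I*√5)² (u = (√2*√(-5/2) - 64)² = (√2*(I*√10/2) - 64)² = (I*√5 - 64)² = (-64 + I*√5)² ≈ 4091.0 - 286.22*I)
u/(-44719) + 21125/7304 = (64 - I*√5)²/(-44719) + 21125/7304 = (64 - I*√5)²*(-1/44719) + 21125*(1/7304) = -(64 - I*√5)²/44719 + 21125/7304 = 21125/7304 - (64 - I*√5)²/44719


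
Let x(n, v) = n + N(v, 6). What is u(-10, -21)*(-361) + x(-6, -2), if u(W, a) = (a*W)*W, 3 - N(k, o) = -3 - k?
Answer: 758098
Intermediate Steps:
N(k, o) = 6 + k (N(k, o) = 3 - (-3 - k) = 3 + (3 + k) = 6 + k)
u(W, a) = a*W² (u(W, a) = (W*a)*W = a*W²)
x(n, v) = 6 + n + v (x(n, v) = n + (6 + v) = 6 + n + v)
u(-10, -21)*(-361) + x(-6, -2) = -21*(-10)²*(-361) + (6 - 6 - 2) = -21*100*(-361) - 2 = -2100*(-361) - 2 = 758100 - 2 = 758098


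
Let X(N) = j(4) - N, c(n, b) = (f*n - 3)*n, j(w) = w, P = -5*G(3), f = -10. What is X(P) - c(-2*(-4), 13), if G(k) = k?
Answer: 683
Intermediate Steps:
P = -15 (P = -5*3 = -15)
c(n, b) = n*(-3 - 10*n) (c(n, b) = (-10*n - 3)*n = (-3 - 10*n)*n = n*(-3 - 10*n))
X(N) = 4 - N
X(P) - c(-2*(-4), 13) = (4 - 1*(-15)) - (-1)*(-2*(-4))*(3 + 10*(-2*(-4))) = (4 + 15) - (-1)*8*(3 + 10*8) = 19 - (-1)*8*(3 + 80) = 19 - (-1)*8*83 = 19 - 1*(-664) = 19 + 664 = 683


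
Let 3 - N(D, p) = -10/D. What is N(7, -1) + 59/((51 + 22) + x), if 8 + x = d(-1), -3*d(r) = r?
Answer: 1045/196 ≈ 5.3316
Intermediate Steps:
d(r) = -r/3
N(D, p) = 3 + 10/D (N(D, p) = 3 - (-10)/D = 3 + 10/D)
x = -23/3 (x = -8 - ⅓*(-1) = -8 + ⅓ = -23/3 ≈ -7.6667)
N(7, -1) + 59/((51 + 22) + x) = (3 + 10/7) + 59/((51 + 22) - 23/3) = (3 + 10*(⅐)) + 59/(73 - 23/3) = (3 + 10/7) + 59/(196/3) = 31/7 + 59*(3/196) = 31/7 + 177/196 = 1045/196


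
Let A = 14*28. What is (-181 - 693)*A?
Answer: -342608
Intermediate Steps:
A = 392
(-181 - 693)*A = (-181 - 693)*392 = -874*392 = -342608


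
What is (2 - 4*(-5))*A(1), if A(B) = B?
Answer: 22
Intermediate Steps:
(2 - 4*(-5))*A(1) = (2 - 4*(-5))*1 = (2 + 20)*1 = 22*1 = 22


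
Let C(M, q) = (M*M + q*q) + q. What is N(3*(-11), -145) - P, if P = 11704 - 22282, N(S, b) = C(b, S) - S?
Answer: 32692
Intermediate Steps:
C(M, q) = q + M**2 + q**2 (C(M, q) = (M**2 + q**2) + q = q + M**2 + q**2)
N(S, b) = S**2 + b**2 (N(S, b) = (S + b**2 + S**2) - S = (S + S**2 + b**2) - S = S**2 + b**2)
P = -10578
N(3*(-11), -145) - P = ((3*(-11))**2 + (-145)**2) - 1*(-10578) = ((-33)**2 + 21025) + 10578 = (1089 + 21025) + 10578 = 22114 + 10578 = 32692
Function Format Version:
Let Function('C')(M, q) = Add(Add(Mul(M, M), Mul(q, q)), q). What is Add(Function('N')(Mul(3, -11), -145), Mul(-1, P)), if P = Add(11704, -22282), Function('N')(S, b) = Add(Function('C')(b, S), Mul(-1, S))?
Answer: 32692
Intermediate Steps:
Function('C')(M, q) = Add(q, Pow(M, 2), Pow(q, 2)) (Function('C')(M, q) = Add(Add(Pow(M, 2), Pow(q, 2)), q) = Add(q, Pow(M, 2), Pow(q, 2)))
Function('N')(S, b) = Add(Pow(S, 2), Pow(b, 2)) (Function('N')(S, b) = Add(Add(S, Pow(b, 2), Pow(S, 2)), Mul(-1, S)) = Add(Add(S, Pow(S, 2), Pow(b, 2)), Mul(-1, S)) = Add(Pow(S, 2), Pow(b, 2)))
P = -10578
Add(Function('N')(Mul(3, -11), -145), Mul(-1, P)) = Add(Add(Pow(Mul(3, -11), 2), Pow(-145, 2)), Mul(-1, -10578)) = Add(Add(Pow(-33, 2), 21025), 10578) = Add(Add(1089, 21025), 10578) = Add(22114, 10578) = 32692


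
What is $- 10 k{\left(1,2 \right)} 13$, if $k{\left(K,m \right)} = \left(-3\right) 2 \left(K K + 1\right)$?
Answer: $1560$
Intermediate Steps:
$k{\left(K,m \right)} = -6 - 6 K^{2}$ ($k{\left(K,m \right)} = - 6 \left(K^{2} + 1\right) = - 6 \left(1 + K^{2}\right) = -6 - 6 K^{2}$)
$- 10 k{\left(1,2 \right)} 13 = - 10 \left(-6 - 6 \cdot 1^{2}\right) 13 = - 10 \left(-6 - 6\right) 13 = \left(-10\right) \left(-12\right) 13 = 120 \cdot 13 = 1560$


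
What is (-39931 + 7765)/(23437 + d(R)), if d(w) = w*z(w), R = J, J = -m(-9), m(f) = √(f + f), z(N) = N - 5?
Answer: 32166*I/(-23419*I + 15*√2) ≈ -1.3735 + 0.0012441*I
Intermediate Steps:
z(N) = -5 + N
m(f) = √2*√f (m(f) = √(2*f) = √2*√f)
J = -3*I*√2 (J = -√2*√(-9) = -√2*3*I = -3*I*√2 ≈ -4.2426*I)
R = -3*I*√2 ≈ -4.2426*I
d(w) = w*(-5 + w)
(-39931 + 7765)/(23437 + d(R)) = (-39931 + 7765)/(23437 + (-3*I*√2)*(-5 - 3*I*√2)) = -32166/(23437 - 3*I*√2*(-5 - 3*I*√2))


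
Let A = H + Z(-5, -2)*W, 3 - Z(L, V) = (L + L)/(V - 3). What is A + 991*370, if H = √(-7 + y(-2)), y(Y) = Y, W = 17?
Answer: 366687 + 3*I ≈ 3.6669e+5 + 3.0*I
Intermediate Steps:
Z(L, V) = 3 - 2*L/(-3 + V) (Z(L, V) = 3 - (L + L)/(V - 3) = 3 - 2*L/(-3 + V))
H = 3*I (H = √(-7 - 2) = √(-9) = 3*I ≈ 3.0*I)
A = 17 + 3*I (A = 3*I + ((-9 - 2*(-5) + 3*(-2))/(-3 - 2))*17 = 3*I + ((-9 + 10 - 6)/(-5))*17 = 3*I - ⅕*(-5)*17 = 3*I + 1*17 = 3*I + 17 = 17 + 3*I ≈ 17.0 + 3.0*I)
A + 991*370 = (17 + 3*I) + 991*370 = (17 + 3*I) + 366670 = 366687 + 3*I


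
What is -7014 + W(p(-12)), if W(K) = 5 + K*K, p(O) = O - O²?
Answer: 17327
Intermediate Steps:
W(K) = 5 + K²
-7014 + W(p(-12)) = -7014 + (5 + (-12*(1 - 1*(-12)))²) = -7014 + (5 + (-12*(1 + 12))²) = -7014 + (5 + (-12*13)²) = -7014 + (5 + (-156)²) = -7014 + (5 + 24336) = -7014 + 24341 = 17327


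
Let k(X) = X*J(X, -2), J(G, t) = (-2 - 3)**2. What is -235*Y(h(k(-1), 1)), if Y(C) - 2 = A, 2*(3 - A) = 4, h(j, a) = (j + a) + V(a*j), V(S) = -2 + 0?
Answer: -705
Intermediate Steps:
J(G, t) = 25 (J(G, t) = (-5)**2 = 25)
V(S) = -2
k(X) = 25*X (k(X) = X*25 = 25*X)
h(j, a) = -2 + a + j (h(j, a) = (j + a) - 2 = (a + j) - 2 = -2 + a + j)
A = 1 (A = 3 - 1/2*4 = 3 - 2 = 1)
Y(C) = 3 (Y(C) = 2 + 1 = 3)
-235*Y(h(k(-1), 1)) = -235*3 = -705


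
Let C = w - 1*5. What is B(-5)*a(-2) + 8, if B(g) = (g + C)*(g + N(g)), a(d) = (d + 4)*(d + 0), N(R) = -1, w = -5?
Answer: -352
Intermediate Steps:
a(d) = d*(4 + d) (a(d) = (4 + d)*d = d*(4 + d))
C = -10 (C = -5 - 1*5 = -5 - 5 = -10)
B(g) = (-1 + g)*(-10 + g) (B(g) = (g - 10)*(g - 1) = (-10 + g)*(-1 + g) = (-1 + g)*(-10 + g))
B(-5)*a(-2) + 8 = (10 + (-5)² - 11*(-5))*(-2*(4 - 2)) + 8 = (10 + 25 + 55)*(-2*2) + 8 = 90*(-4) + 8 = -360 + 8 = -352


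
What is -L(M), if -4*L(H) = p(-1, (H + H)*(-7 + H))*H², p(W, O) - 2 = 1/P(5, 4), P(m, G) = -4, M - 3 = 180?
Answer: 234423/16 ≈ 14651.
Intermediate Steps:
M = 183 (M = 3 + 180 = 183)
p(W, O) = 7/4 (p(W, O) = 2 + 1/(-4) = 2 - ¼ = 7/4)
L(H) = -7*H²/16
-L(M) = -(-7)*183²/16 = -(-7)*33489/16 = -1*(-234423/16) = 234423/16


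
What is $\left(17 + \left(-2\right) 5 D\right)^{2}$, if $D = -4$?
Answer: $3249$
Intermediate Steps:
$\left(17 + \left(-2\right) 5 D\right)^{2} = \left(17 + \left(-2\right) 5 \left(-4\right)\right)^{2} = \left(17 - -40\right)^{2} = \left(17 + 40\right)^{2} = 57^{2} = 3249$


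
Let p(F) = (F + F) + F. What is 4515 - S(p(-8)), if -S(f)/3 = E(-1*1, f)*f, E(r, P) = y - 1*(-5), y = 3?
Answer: 3939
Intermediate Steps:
E(r, P) = 8 (E(r, P) = 3 - 1*(-5) = 3 + 5 = 8)
p(F) = 3*F (p(F) = 2*F + F = 3*F)
S(f) = -24*f
4515 - S(p(-8)) = 4515 - (-24)*3*(-8) = 4515 - (-24)*(-24) = 4515 - 1*576 = 4515 - 576 = 3939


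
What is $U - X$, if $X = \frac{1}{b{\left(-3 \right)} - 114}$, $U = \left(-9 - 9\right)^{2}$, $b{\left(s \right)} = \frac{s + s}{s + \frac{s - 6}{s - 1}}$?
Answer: $\frac{34345}{106} \approx 324.01$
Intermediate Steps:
$b{\left(s \right)} = \frac{2 s}{s + \frac{-6 + s}{-1 + s}}$
$U = 324$ ($U = \left(-18\right)^{2} = 324$)
$X = - \frac{1}{106}$ ($X = \frac{1}{2 \left(-3\right) \frac{1}{-6 + \left(-3\right)^{2}} \left(-1 - 3\right) - 114} = \frac{1}{2 \left(-3\right) \frac{1}{-6 + 9} \left(-4\right) - 114} = \frac{1}{2 \left(-3\right) \frac{1}{3} \left(-4\right) - 114} = \frac{1}{8 - 114} = \frac{1}{-106} = - \frac{1}{106} \approx -0.009434$)
$U - X = 324 - - \frac{1}{106} = 324 + \frac{1}{106} = \frac{34345}{106}$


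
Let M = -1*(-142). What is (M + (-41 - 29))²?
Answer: 5184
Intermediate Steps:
M = 142
(M + (-41 - 29))² = (142 + (-41 - 29))² = (142 - 70)² = 72² = 5184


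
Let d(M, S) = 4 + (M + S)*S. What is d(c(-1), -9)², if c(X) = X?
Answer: 8836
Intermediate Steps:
d(M, S) = 4 + S*(M + S)
d(c(-1), -9)² = (4 + (-9)² - 1*(-9))² = (4 + 81 + 9)² = 94² = 8836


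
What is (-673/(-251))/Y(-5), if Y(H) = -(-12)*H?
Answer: -673/15060 ≈ -0.044688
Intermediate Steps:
Y(H) = 12*H
(-673/(-251))/Y(-5) = (-673/(-251))/((12*(-5))) = -673*(-1/251)/(-60) = (673/251)*(-1/60) = -673/15060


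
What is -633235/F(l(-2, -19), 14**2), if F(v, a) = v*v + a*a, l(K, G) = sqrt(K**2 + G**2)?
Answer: -633235/38781 ≈ -16.328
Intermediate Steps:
l(K, G) = sqrt(G**2 + K**2)
F(v, a) = a**2 + v**2 (F(v, a) = v**2 + a**2 = a**2 + v**2)
-633235/F(l(-2, -19), 14**2) = -633235/((14**2)**2 + (sqrt((-19)**2 + (-2)**2))**2) = -633235/(196**2 + (sqrt(361 + 4))**2) = -633235/(38416 + (sqrt(365))**2) = -633235/(38416 + 365) = -633235/38781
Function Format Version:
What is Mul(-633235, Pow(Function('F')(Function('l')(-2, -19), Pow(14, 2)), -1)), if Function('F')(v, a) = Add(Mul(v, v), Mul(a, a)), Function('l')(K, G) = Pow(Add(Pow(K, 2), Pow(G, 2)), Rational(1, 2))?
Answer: Rational(-633235, 38781) ≈ -16.328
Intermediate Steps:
Function('l')(K, G) = Pow(Add(Pow(G, 2), Pow(K, 2)), Rational(1, 2))
Function('F')(v, a) = Add(Pow(a, 2), Pow(v, 2)) (Function('F')(v, a) = Add(Pow(v, 2), Pow(a, 2)) = Add(Pow(a, 2), Pow(v, 2)))
Mul(-633235, Pow(Function('F')(Function('l')(-2, -19), Pow(14, 2)), -1)) = Mul(-633235, Pow(Add(Pow(Pow(14, 2), 2), Pow(Pow(Add(Pow(-19, 2), Pow(-2, 2)), Rational(1, 2)), 2)), -1)) = Mul(-633235, Pow(Add(Pow(196, 2), Pow(Pow(Add(361, 4), Rational(1, 2)), 2)), -1)) = Mul(-633235, Pow(Add(38416, Pow(Pow(365, Rational(1, 2)), 2)), -1)) = Mul(-633235, Pow(Add(38416, 365), -1)) = Mul(-633235, Pow(38781, -1)) = Mul(-633235, Rational(1, 38781)) = Rational(-633235, 38781)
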